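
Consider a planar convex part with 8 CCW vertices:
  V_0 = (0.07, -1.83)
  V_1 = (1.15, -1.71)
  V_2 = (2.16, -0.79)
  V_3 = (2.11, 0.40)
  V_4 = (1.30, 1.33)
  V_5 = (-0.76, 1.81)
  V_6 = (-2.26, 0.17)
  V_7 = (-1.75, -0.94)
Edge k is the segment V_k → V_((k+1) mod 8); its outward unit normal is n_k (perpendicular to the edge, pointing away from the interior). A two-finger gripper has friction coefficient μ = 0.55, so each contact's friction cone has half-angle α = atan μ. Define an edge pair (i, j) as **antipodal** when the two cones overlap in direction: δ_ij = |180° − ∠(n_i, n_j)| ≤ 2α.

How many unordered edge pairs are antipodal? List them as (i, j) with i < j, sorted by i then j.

count = 11; pairs: (0,3), (0,4), (0,5), (1,4), (1,5), (2,5), (2,6), (3,6), (3,7), (4,6), (4,7)

α = atan 0.55 = 28.81°;  2α = 57.62°
n_0 = (+0.1104, -0.9939)
n_1 = (+0.6734, -0.7393)
n_2 = (+0.9991, +0.0420)
n_3 = (+0.7541, +0.6568)
n_4 = (+0.2269, +0.9739)
n_5 = (-0.7379, +0.6749)
n_6 = (-0.9087, -0.4175)
n_7 = (-0.4393, -0.8983)
  (0,1): δ = 144.01°  ·
  (0,2): δ = 93.93°  ·
  (0,3): δ = 55.29°  ✓
  (0,4): δ = 19.46°  ✓
  (0,5): δ = 41.21°  ✓
  (0,6): δ = 108.34°  ·
  (0,7): δ = 147.60°  ·
  (1,2): δ = 129.92°  ·
  (1,3): δ = 91.28°  ·
  (1,4): δ = 55.45°  ✓
  (1,5): δ = 5.22°  ✓
  (1,6): δ = 72.35°  ·
  (1,7): δ = 111.61°  ·
  (2,3): δ = 141.35°  ·
  (2,4): δ = 105.52°  ·
  (2,5): δ = 44.85°  ✓
  (2,6): δ = 22.27°  ✓
  (2,7): δ = 61.53°  ·
  (3,4): δ = 144.17°  ·
  (3,5): δ = 83.50°  ·
  (3,6): δ = 16.38°  ✓
  (3,7): δ = 22.89°  ✓
  (4,5): δ = 119.33°  ·
  (4,6): δ = 52.21°  ✓
  (4,7): δ = 12.94°  ✓
  (5,6): δ = 112.88°  ·
  (5,7): δ = 73.61°  ·
  (6,7): δ = 140.74°  ·
antipodal pairs: 11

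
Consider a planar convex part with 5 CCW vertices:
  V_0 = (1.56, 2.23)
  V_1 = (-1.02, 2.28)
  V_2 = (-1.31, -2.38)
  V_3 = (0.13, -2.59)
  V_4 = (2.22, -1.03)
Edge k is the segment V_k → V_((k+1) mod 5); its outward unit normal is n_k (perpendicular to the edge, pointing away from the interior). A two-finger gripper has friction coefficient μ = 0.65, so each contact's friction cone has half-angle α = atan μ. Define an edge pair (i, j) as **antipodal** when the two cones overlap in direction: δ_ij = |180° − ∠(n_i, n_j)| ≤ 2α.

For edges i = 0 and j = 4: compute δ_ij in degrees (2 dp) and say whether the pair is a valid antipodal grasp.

δ = 102.56°, invalid

α = atan 0.65 = 33.02°;  2α = 66.05°
edge 0: e_0 = (-2.58, +0.05);  n_0 = (+0.0194, +0.9998)
edge 4: e_4 = (-0.66, +3.26);  n_4 = (+0.9801, +0.1984)
∠(n_0, n_4) = 77.44°
δ = |180° − 77.44°| = 102.56°
102.56° > 2α = 66.05°  →  invalid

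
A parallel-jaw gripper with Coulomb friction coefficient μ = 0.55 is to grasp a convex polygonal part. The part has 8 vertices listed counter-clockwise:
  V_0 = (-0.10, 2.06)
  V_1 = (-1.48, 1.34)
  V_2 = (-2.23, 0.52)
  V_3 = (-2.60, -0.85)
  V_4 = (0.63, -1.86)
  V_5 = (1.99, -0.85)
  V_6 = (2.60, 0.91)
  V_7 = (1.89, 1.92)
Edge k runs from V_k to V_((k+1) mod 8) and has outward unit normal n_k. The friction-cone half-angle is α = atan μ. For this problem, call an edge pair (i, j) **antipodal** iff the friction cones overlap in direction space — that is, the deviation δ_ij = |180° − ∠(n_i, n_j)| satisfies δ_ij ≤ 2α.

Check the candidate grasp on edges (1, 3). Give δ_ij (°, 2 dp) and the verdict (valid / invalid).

δ = 64.92°, invalid

α = atan 0.55 = 28.81°;  2α = 57.62°
edge 1: e_1 = (-0.75, -0.82);  n_1 = (-0.7379, +0.6749)
edge 3: e_3 = (+3.23, -1.01);  n_3 = (-0.2984, -0.9544)
∠(n_1, n_3) = 115.08°
δ = |180° − 115.08°| = 64.92°
64.92° > 2α = 57.62°  →  invalid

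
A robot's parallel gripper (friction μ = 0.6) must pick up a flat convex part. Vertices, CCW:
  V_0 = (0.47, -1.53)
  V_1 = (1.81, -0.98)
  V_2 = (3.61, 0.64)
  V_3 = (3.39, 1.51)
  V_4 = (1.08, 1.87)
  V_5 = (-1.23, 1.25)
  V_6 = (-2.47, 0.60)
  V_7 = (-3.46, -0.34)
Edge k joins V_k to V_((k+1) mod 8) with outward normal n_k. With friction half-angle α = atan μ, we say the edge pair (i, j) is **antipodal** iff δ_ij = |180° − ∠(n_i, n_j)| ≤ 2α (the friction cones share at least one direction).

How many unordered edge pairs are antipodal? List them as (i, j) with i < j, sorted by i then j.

count = 14; pairs: (0,3), (0,4), (0,5), (0,6), (1,3), (1,4), (1,5), (1,6), (2,6), (2,7), (3,7), (4,7), (5,7), (6,7)

α = atan 0.6 = 30.96°;  2α = 61.93°
n_0 = (+0.3797, -0.9251)
n_1 = (+0.6690, -0.7433)
n_2 = (+0.9695, +0.2452)
n_3 = (+0.1540, +0.9881)
n_4 = (-0.2592, +0.9658)
n_5 = (-0.4643, +0.8857)
n_6 = (-0.6886, +0.7252)
n_7 = (-0.2898, -0.9571)
  (0,1): δ = 160.33°  ·
  (0,2): δ = 98.12°  ·
  (0,3): δ = 31.17°  ✓
  (0,4): δ = 7.29°  ✓
  (0,5): δ = 5.35°  ✓
  (0,6): δ = 21.20°  ✓
  (0,7): δ = 140.84°  ·
  (1,2): δ = 117.80°  ·
  (1,3): δ = 50.85°  ✓
  (1,4): δ = 26.96°  ✓
  (1,5): δ = 14.32°  ✓
  (1,6): δ = 1.53°  ✓
  (1,7): δ = 121.17°  ·
  (2,3): δ = 113.05°  ·
  (2,4): δ = 89.17°  ·
  (2,5): δ = 76.53°  ·
  (2,6): δ = 60.68°  ✓
  (2,7): δ = 58.96°  ✓
  (3,4): δ = 156.12°  ·
  (3,5): δ = 143.48°  ·
  (3,6): δ = 127.63°  ·
  (3,7): δ = 7.99°  ✓
  (4,5): δ = 167.36°  ·
  (4,6): δ = 151.51°  ·
  (4,7): δ = 31.87°  ✓
  (5,6): δ = 164.15°  ·
  (5,7): δ = 44.51°  ✓
  (6,7): δ = 60.36°  ✓
antipodal pairs: 14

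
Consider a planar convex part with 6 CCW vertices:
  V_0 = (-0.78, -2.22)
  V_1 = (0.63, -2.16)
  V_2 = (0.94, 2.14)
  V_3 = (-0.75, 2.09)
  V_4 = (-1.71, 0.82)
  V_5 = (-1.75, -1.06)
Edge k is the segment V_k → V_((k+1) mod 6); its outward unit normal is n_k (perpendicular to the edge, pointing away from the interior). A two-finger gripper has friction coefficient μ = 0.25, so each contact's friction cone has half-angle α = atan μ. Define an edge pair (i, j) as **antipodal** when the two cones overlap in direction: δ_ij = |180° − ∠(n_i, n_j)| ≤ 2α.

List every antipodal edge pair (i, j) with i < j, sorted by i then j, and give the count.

count = 2; pairs: (0,2), (1,4)

α = atan 0.25 = 14.04°;  2α = 28.07°
n_0 = (+0.0425, -0.9991)
n_1 = (+0.9974, -0.0719)
n_2 = (-0.0296, +0.9996)
n_3 = (-0.7977, +0.6030)
n_4 = (-0.9998, +0.0213)
n_5 = (-0.7671, -0.6415)
  (0,1): δ = 96.56°  ·
  (0,2): δ = 0.74°  ✓
  (0,3): δ = 50.48°  ·
  (0,4): δ = 86.34°  ·
  (0,5): δ = 127.47°  ·
  (1,2): δ = 84.18°  ·
  (1,3): δ = 32.96°  ·
  (1,4): δ = 2.90°  ✓
  (1,5): δ = 44.03°  ·
  (2,3): δ = 128.78°  ·
  (2,4): δ = 92.91°  ·
  (2,5): δ = 51.79°  ·
  (3,4): δ = 144.13°  ·
  (3,5): δ = 103.01°  ·
  (4,5): δ = 138.88°  ·
antipodal pairs: 2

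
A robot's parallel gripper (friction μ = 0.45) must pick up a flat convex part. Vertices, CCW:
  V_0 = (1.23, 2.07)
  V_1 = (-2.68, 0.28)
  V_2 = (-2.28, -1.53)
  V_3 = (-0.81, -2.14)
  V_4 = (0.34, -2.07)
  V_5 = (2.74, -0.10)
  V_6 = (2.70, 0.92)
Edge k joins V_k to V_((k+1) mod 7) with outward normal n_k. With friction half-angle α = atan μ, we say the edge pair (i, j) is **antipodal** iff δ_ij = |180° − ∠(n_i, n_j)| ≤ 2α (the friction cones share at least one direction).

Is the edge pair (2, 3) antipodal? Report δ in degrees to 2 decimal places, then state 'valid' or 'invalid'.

α = atan 0.45 = 24.23°;  2α = 48.46°
edge 2: e_2 = (+1.47, -0.61);  n_2 = (-0.3833, -0.9236)
edge 3: e_3 = (+1.15, +0.07);  n_3 = (+0.0608, -0.9982)
∠(n_2, n_3) = 26.02°
δ = |180° − 26.02°| = 153.98°
153.98° > 2α = 48.46°  →  invalid

δ = 153.98°, invalid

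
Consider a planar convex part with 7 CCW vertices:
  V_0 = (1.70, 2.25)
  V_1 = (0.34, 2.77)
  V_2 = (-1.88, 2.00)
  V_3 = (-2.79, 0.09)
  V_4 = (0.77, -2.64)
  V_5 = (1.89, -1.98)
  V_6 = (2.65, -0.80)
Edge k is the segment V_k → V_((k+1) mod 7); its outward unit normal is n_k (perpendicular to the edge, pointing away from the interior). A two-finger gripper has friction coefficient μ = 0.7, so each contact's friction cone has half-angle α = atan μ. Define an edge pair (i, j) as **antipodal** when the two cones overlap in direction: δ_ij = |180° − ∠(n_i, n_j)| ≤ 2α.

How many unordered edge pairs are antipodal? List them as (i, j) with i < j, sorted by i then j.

α = atan 0.7 = 34.99°;  2α = 69.98°
n_0 = (+0.3571, +0.9341)
n_1 = (-0.3277, +0.9448)
n_2 = (-0.9028, +0.4301)
n_3 = (-0.6085, -0.7935)
n_4 = (+0.5077, -0.8615)
n_5 = (+0.8407, -0.5415)
n_6 = (+0.9548, +0.2974)
  (0,1): δ = 139.95°  ·
  (0,2): δ = 94.55°  ·
  (0,3): δ = 16.56°  ✓
  (0,4): δ = 51.43°  ✓
  (0,5): δ = 78.14°  ·
  (0,6): δ = 128.23°  ·
  (1,2): δ = 134.60°  ·
  (1,3): δ = 56.61°  ✓
  (1,4): δ = 11.38°  ✓
  (1,5): δ = 38.09°  ✓
  (1,6): δ = 88.17°  ·
  (2,3): δ = 102.01°  ·
  (2,4): δ = 34.01°  ✓
  (2,5): δ = 7.31°  ✓
  (2,6): δ = 42.78°  ✓
  (3,4): δ = 112.01°  ·
  (3,5): δ = 85.30°  ·
  (3,6): δ = 35.22°  ✓
  (4,5): δ = 153.29°  ·
  (4,6): δ = 103.21°  ·
  (5,6): δ = 129.92°  ·
antipodal pairs: 9

count = 9; pairs: (0,3), (0,4), (1,3), (1,4), (1,5), (2,4), (2,5), (2,6), (3,6)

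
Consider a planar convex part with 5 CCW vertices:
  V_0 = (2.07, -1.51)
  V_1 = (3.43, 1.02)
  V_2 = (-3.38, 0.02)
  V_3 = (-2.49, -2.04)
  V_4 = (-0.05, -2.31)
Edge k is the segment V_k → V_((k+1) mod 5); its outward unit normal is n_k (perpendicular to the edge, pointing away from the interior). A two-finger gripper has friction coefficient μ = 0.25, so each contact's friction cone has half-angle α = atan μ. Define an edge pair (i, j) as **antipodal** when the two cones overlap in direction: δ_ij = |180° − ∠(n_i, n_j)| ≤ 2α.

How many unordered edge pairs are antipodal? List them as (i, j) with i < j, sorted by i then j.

count = 2; pairs: (1,3), (1,4)

α = atan 0.25 = 14.04°;  2α = 28.07°
n_0 = (+0.8808, -0.4735)
n_1 = (-0.1453, +0.9894)
n_2 = (-0.9180, -0.3966)
n_3 = (-0.1100, -0.9939)
n_4 = (+0.3531, -0.9356)
  (0,1): δ = 53.39°  ·
  (0,2): δ = 51.63°  ·
  (0,3): δ = 111.95°  ·
  (0,4): δ = 138.93°  ·
  (1,2): δ = 74.99°  ·
  (1,3): δ = 14.67°  ✓
  (1,4): δ = 12.32°  ✓
  (2,3): δ = 119.68°  ·
  (2,4): δ = 92.69°  ·
  (3,4): δ = 153.01°  ·
antipodal pairs: 2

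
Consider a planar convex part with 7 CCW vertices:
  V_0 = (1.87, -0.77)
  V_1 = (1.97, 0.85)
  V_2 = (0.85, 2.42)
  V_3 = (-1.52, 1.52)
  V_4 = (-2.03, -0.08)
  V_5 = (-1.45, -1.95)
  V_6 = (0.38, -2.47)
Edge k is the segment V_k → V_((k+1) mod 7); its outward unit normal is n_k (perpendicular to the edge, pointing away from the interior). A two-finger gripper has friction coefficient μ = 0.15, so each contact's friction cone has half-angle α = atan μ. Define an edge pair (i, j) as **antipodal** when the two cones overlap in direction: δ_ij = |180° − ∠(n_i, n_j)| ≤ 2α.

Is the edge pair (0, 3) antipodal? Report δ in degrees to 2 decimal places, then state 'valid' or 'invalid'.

δ = 14.15°, valid

α = atan 0.15 = 8.53°;  2α = 17.06°
edge 0: e_0 = (+0.10, +1.62);  n_0 = (+0.9981, -0.0616)
edge 3: e_3 = (-0.51, -1.60);  n_3 = (-0.9528, +0.3037)
∠(n_0, n_3) = 165.85°
δ = |180° − 165.85°| = 14.15°
14.15° ≤ 2α = 17.06°  →  valid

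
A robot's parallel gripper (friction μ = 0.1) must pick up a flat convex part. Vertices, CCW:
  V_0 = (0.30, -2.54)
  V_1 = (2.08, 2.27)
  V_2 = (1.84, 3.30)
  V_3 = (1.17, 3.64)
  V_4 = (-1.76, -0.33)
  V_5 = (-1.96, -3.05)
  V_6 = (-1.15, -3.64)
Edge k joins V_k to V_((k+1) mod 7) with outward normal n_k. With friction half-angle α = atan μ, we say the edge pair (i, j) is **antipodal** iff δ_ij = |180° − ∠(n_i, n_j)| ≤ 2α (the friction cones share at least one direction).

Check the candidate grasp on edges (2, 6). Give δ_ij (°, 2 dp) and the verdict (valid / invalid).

δ = 64.09°, invalid

α = atan 0.1 = 5.71°;  2α = 11.42°
edge 2: e_2 = (-0.67, +0.34);  n_2 = (+0.4525, +0.8917)
edge 6: e_6 = (+1.45, +1.10);  n_6 = (+0.6044, -0.7967)
∠(n_2, n_6) = 115.91°
δ = |180° − 115.91°| = 64.09°
64.09° > 2α = 11.42°  →  invalid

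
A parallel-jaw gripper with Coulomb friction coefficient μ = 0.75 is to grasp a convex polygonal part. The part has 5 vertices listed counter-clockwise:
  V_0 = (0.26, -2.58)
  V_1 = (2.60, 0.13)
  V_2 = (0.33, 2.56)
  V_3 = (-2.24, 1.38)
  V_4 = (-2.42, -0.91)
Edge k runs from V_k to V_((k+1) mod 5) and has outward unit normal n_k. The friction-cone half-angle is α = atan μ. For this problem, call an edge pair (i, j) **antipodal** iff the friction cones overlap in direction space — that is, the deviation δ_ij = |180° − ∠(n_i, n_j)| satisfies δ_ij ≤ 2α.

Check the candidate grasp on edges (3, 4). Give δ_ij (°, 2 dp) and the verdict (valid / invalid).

α = atan 0.75 = 36.87°;  2α = 73.74°
edge 3: e_3 = (-0.18, -2.29);  n_3 = (-0.9969, +0.0784)
edge 4: e_4 = (+2.68, -1.67);  n_4 = (-0.5289, -0.8487)
∠(n_3, n_4) = 62.57°
δ = |180° − 62.57°| = 117.43°
117.43° > 2α = 73.74°  →  invalid

δ = 117.43°, invalid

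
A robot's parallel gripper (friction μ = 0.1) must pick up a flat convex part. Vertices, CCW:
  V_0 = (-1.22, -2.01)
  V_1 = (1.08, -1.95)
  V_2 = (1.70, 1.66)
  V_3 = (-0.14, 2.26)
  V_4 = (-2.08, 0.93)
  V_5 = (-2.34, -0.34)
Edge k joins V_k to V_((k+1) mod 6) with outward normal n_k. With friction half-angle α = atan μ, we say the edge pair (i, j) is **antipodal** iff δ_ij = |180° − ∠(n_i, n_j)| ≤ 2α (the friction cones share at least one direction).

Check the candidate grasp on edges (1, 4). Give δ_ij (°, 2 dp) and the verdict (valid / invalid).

δ = 1.82°, valid

α = atan 0.1 = 5.71°;  2α = 11.42°
edge 1: e_1 = (+0.62, +3.61);  n_1 = (+0.9856, -0.1693)
edge 4: e_4 = (-0.26, -1.27);  n_4 = (-0.9797, +0.2006)
∠(n_1, n_4) = 178.18°
δ = |180° − 178.18°| = 1.82°
1.82° ≤ 2α = 11.42°  →  valid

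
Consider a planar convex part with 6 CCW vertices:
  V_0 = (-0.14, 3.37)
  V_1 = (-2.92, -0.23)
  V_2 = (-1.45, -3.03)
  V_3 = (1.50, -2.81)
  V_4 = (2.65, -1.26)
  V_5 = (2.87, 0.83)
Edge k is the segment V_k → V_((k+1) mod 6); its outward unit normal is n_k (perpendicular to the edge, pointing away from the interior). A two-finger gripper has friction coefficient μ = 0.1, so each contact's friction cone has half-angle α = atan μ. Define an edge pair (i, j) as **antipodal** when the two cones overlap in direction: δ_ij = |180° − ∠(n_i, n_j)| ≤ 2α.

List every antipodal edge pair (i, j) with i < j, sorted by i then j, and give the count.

α = atan 0.1 = 5.71°;  2α = 11.42°
n_0 = (-0.7915, +0.6112)
n_1 = (-0.8854, -0.4648)
n_2 = (+0.0744, -0.9972)
n_3 = (+0.8031, -0.5958)
n_4 = (+0.9945, -0.1047)
n_5 = (+0.6449, +0.7643)
  (0,1): δ = 114.62°  ·
  (0,2): δ = 48.06°  ·
  (0,3): δ = 1.10°  ✓
  (0,4): δ = 31.67°  ·
  (0,5): δ = 87.52°  ·
  (1,2): δ = 113.43°  ·
  (1,3): δ = 64.27°  ·
  (1,4): δ = 33.71°  ·
  (1,5): δ = 22.14°  ·
  (2,3): δ = 130.84°  ·
  (2,4): δ = 100.27°  ·
  (2,5): δ = 44.42°  ·
  (3,4): δ = 149.44°  ·
  (3,5): δ = 93.59°  ·
  (4,5): δ = 124.15°  ·
antipodal pairs: 1

count = 1; pairs: (0,3)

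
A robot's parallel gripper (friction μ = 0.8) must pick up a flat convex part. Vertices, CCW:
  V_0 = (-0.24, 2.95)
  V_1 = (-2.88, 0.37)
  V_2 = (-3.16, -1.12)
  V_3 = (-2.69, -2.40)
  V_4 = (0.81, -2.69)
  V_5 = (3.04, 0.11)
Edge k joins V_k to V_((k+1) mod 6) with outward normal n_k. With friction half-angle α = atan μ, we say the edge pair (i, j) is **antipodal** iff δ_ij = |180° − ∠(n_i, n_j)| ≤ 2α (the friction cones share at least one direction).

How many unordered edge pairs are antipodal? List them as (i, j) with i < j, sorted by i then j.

count = 7; pairs: (0,3), (0,4), (1,4), (1,5), (2,4), (2,5), (3,5)

α = atan 0.8 = 38.66°;  2α = 77.32°
n_0 = (-0.6989, +0.7152)
n_1 = (-0.9828, +0.1847)
n_2 = (-0.9387, -0.3447)
n_3 = (-0.0826, -0.9966)
n_4 = (+0.7822, -0.6230)
n_5 = (+0.6546, +0.7560)
  (0,1): δ = 144.98°  ·
  (0,2): δ = 114.18°  ·
  (0,3): δ = 49.08°  ✓
  (0,4): δ = 7.12°  ✓
  (0,5): δ = 94.77°  ·
  (1,2): δ = 149.19°  ·
  (1,3): δ = 84.09°  ·
  (1,4): δ = 27.89°  ✓
  (1,5): δ = 59.76°  ✓
  (2,3): δ = 114.90°  ·
  (2,4): δ = 58.70°  ✓
  (2,5): δ = 28.95°  ✓
  (3,4): δ = 123.80°  ·
  (3,5): δ = 36.15°  ✓
  (4,5): δ = 92.35°  ·
antipodal pairs: 7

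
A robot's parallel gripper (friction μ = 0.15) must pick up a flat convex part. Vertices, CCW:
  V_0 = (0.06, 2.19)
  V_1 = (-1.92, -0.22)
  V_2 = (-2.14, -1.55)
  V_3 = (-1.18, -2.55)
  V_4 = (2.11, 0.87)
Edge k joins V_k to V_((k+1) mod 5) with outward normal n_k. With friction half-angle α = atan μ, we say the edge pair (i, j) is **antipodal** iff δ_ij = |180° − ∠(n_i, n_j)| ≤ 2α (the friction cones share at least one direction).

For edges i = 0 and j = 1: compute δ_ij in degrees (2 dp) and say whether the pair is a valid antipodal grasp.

δ = 149.99°, invalid

α = atan 0.15 = 8.53°;  2α = 17.06°
edge 0: e_0 = (-1.98, -2.41);  n_0 = (-0.7727, +0.6348)
edge 1: e_1 = (-0.22, -1.33);  n_1 = (-0.9866, +0.1632)
∠(n_0, n_1) = 30.01°
δ = |180° − 30.01°| = 149.99°
149.99° > 2α = 17.06°  →  invalid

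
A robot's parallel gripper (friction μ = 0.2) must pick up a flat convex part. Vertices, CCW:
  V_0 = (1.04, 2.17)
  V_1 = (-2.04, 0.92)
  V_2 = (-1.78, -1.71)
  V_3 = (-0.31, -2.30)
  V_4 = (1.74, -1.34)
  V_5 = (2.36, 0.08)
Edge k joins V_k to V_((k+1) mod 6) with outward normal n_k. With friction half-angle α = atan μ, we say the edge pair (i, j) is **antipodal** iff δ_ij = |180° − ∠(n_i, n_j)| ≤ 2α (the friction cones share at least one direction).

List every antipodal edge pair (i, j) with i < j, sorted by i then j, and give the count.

α = atan 0.2 = 11.31°;  2α = 22.62°
n_0 = (-0.3761, +0.9266)
n_1 = (-0.9951, -0.0984)
n_2 = (-0.3725, -0.9280)
n_3 = (+0.4241, -0.9056)
n_4 = (+0.9165, -0.4001)
n_5 = (+0.8455, +0.5340)
  (0,1): δ = 106.44°  ·
  (0,2): δ = 43.96°  ·
  (0,3): δ = 3.00°  ✓
  (0,4): δ = 44.32°  ·
  (0,5): δ = 100.19°  ·
  (1,2): δ = 117.51°  ·
  (1,3): δ = 70.55°  ·
  (1,4): δ = 29.23°  ·
  (1,5): δ = 26.63°  ·
  (2,3): δ = 133.04°  ·
  (2,4): δ = 91.72°  ·
  (2,5): δ = 35.86°  ·
  (3,4): δ = 138.68°  ·
  (3,5): δ = 82.82°  ·
  (4,5): δ = 124.14°  ·
antipodal pairs: 1

count = 1; pairs: (0,3)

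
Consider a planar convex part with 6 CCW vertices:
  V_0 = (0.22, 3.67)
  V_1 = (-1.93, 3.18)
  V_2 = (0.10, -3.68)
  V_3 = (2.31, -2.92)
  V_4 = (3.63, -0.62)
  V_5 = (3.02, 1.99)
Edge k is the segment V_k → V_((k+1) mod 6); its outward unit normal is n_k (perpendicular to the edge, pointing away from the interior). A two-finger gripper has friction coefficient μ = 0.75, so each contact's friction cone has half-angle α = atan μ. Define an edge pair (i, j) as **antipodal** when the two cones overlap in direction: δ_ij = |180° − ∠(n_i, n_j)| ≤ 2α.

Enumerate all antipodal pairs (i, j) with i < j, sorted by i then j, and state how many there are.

α = atan 0.75 = 36.87°;  2α = 73.74°
n_0 = (-0.2222, +0.9750)
n_1 = (-0.9589, -0.2838)
n_2 = (+0.3252, -0.9456)
n_3 = (+0.8673, -0.4978)
n_4 = (+0.9738, +0.2276)
n_5 = (+0.5145, +0.8575)
  (0,1): δ = 86.35°  ·
  (0,2): δ = 6.14°  ✓
  (0,3): δ = 47.31°  ✓
  (0,4): δ = 90.32°  ·
  (0,5): δ = 136.20°  ·
  (1,2): δ = 87.51°  ·
  (1,3): δ = 46.34°  ✓
  (1,4): δ = 3.33°  ✓
  (1,5): δ = 42.55°  ✓
  (2,3): δ = 138.83°  ·
  (2,4): δ = 95.82°  ·
  (2,5): δ = 49.94°  ✓
  (3,4): δ = 136.99°  ·
  (3,5): δ = 91.11°  ·
  (4,5): δ = 134.12°  ·
antipodal pairs: 6

count = 6; pairs: (0,2), (0,3), (1,3), (1,4), (1,5), (2,5)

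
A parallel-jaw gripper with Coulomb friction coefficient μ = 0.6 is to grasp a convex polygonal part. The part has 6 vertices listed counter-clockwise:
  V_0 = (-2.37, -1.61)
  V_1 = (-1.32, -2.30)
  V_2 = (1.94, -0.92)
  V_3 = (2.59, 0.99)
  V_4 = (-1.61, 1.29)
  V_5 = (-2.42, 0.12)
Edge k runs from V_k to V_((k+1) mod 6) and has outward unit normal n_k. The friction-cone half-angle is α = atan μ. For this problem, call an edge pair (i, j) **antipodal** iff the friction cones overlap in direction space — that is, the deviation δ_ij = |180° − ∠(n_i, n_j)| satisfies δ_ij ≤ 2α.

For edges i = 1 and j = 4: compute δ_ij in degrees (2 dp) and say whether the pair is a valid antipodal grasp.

α = atan 0.6 = 30.96°;  2α = 61.93°
edge 1: e_1 = (+3.26, +1.38);  n_1 = (+0.3898, -0.9209)
edge 4: e_4 = (-0.81, -1.17);  n_4 = (-0.8222, +0.5692)
∠(n_1, n_4) = 147.64°
δ = |180° − 147.64°| = 32.36°
32.36° ≤ 2α = 61.93°  →  valid

δ = 32.36°, valid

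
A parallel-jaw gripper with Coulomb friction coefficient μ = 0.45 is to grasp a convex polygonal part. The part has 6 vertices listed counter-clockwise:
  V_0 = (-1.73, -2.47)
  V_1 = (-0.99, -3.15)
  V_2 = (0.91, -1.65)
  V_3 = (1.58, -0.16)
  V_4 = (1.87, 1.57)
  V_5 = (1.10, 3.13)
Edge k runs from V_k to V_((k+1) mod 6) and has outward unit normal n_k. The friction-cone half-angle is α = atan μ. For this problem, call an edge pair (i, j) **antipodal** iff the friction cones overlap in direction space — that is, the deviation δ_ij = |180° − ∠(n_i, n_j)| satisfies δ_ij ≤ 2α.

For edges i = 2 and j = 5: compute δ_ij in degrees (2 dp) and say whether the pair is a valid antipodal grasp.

δ = 2.60°, valid

α = atan 0.45 = 24.23°;  2α = 48.46°
edge 2: e_2 = (+0.67, +1.49);  n_2 = (+0.9120, -0.4101)
edge 5: e_5 = (-2.83, -5.60);  n_5 = (-0.8925, +0.4510)
∠(n_2, n_5) = 177.40°
δ = |180° − 177.40°| = 2.60°
2.60° ≤ 2α = 48.46°  →  valid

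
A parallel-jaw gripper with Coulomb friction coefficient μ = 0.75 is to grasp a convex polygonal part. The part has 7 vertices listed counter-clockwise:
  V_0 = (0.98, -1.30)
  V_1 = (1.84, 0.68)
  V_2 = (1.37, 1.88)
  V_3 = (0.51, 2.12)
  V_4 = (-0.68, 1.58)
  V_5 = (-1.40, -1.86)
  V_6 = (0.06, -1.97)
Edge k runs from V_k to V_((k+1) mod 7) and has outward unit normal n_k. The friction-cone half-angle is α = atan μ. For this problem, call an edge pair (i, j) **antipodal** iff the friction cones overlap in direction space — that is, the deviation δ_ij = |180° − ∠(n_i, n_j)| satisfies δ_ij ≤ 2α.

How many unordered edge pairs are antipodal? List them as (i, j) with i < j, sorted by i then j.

α = atan 0.75 = 36.87°;  2α = 73.74°
n_0 = (+0.9172, -0.3984)
n_1 = (+0.9311, +0.3647)
n_2 = (+0.2688, +0.9632)
n_3 = (-0.4132, +0.9106)
n_4 = (-0.9788, +0.2049)
n_5 = (-0.0751, -0.9972)
n_6 = (+0.5887, -0.8084)
  (0,1): δ = 135.13°  ·
  (0,2): δ = 82.12°  ·
  (0,3): δ = 42.11°  ✓
  (0,4): δ = 11.66°  ✓
  (0,5): δ = 109.17°  ·
  (0,6): δ = 149.54°  ·
  (1,2): δ = 126.98°  ·
  (1,3): δ = 86.98°  ·
  (1,4): δ = 33.21°  ✓
  (1,5): δ = 64.30°  ✓
  (1,6): δ = 104.68°  ·
  (2,3): δ = 140.00°  ·
  (2,4): δ = 86.23°  ·
  (2,5): δ = 11.28°  ✓
  (2,6): δ = 51.66°  ✓
  (3,4): δ = 126.23°  ·
  (3,5): δ = 28.72°  ✓
  (3,6): δ = 11.66°  ✓
  (4,5): δ = 82.49°  ·
  (4,6): δ = 42.11°  ✓
  (5,6): δ = 139.63°  ·
antipodal pairs: 9

count = 9; pairs: (0,3), (0,4), (1,4), (1,5), (2,5), (2,6), (3,5), (3,6), (4,6)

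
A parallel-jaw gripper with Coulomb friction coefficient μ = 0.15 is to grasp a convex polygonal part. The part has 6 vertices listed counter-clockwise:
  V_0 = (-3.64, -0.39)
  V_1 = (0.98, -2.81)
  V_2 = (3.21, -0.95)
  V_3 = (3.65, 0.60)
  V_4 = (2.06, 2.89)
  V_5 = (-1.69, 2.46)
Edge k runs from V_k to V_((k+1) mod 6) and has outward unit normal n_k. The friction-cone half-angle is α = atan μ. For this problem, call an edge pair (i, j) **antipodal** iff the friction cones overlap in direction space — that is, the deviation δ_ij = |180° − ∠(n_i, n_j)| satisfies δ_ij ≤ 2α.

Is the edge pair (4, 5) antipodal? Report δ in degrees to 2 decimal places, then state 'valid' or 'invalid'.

α = atan 0.15 = 8.53°;  2α = 17.06°
edge 4: e_4 = (-3.75, -0.43);  n_4 = (-0.1139, +0.9935)
edge 5: e_5 = (-1.95, -2.85);  n_5 = (-0.8253, +0.5647)
∠(n_4, n_5) = 49.08°
δ = |180° − 49.08°| = 130.92°
130.92° > 2α = 17.06°  →  invalid

δ = 130.92°, invalid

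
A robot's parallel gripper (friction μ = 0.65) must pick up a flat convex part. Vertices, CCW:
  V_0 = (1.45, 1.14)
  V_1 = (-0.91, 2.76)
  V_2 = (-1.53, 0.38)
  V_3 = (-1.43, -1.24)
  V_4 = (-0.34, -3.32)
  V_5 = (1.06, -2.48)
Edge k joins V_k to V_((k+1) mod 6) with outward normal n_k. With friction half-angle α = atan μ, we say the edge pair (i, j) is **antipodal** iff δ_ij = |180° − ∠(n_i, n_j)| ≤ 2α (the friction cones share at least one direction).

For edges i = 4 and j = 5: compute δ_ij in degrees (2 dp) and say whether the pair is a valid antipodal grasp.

α = atan 0.65 = 33.02°;  2α = 66.05°
edge 4: e_4 = (+1.40, +0.84);  n_4 = (+0.5145, -0.8575)
edge 5: e_5 = (+0.39, +3.62);  n_5 = (+0.9942, -0.1071)
∠(n_4, n_5) = 52.89°
δ = |180° − 52.89°| = 127.11°
127.11° > 2α = 66.05°  →  invalid

δ = 127.11°, invalid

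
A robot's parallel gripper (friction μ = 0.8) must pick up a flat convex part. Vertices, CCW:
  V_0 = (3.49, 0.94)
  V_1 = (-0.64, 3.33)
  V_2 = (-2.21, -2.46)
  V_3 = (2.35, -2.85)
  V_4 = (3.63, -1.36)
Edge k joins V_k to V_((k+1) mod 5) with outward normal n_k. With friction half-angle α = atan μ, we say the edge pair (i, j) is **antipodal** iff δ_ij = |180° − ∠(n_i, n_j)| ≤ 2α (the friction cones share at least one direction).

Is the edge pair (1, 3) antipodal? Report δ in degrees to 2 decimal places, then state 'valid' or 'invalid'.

δ = 25.49°, valid

α = atan 0.8 = 38.66°;  2α = 77.32°
edge 1: e_1 = (-1.57, -5.79);  n_1 = (-0.9651, +0.2617)
edge 3: e_3 = (+1.28, +1.49);  n_3 = (+0.7585, -0.6516)
∠(n_1, n_3) = 154.51°
δ = |180° − 154.51°| = 25.49°
25.49° ≤ 2α = 77.32°  →  valid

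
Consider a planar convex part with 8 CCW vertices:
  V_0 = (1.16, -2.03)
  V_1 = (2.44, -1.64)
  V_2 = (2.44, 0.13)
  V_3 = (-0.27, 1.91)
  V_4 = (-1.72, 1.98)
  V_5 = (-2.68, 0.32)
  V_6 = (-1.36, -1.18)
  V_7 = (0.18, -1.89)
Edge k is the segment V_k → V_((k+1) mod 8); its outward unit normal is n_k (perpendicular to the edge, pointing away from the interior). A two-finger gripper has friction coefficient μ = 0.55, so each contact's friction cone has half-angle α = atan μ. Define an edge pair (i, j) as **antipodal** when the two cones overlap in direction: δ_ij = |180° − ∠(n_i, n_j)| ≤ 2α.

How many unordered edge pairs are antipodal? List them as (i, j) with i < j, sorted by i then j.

count = 11; pairs: (0,2), (0,3), (0,4), (1,4), (1,5), (2,5), (2,6), (2,7), (3,5), (3,6), (3,7)

α = atan 0.55 = 28.81°;  2α = 57.62°
n_0 = (+0.2915, -0.9566)
n_1 = (+1.0000, -0.0000)
n_2 = (+0.5490, +0.8358)
n_3 = (+0.0482, +0.9988)
n_4 = (-0.8657, +0.5006)
n_5 = (-0.7507, -0.6606)
n_6 = (-0.4187, -0.9081)
n_7 = (-0.1414, -0.9899)
  (0,1): δ = 106.95°  ·
  (0,2): δ = 50.24°  ✓
  (0,3): δ = 19.71°  ✓
  (0,4): δ = 43.01°  ✓
  (0,5): δ = 114.40°  ·
  (0,6): δ = 138.30°  ·
  (0,7): δ = 154.92°  ·
  (1,2): δ = 123.30°  ·
  (1,3): δ = 92.76°  ·
  (1,4): δ = 30.04°  ✓
  (1,5): δ = 41.35°  ✓
  (1,6): δ = 65.25°  ·
  (1,7): δ = 81.87°  ·
  (2,3): δ = 149.47°  ·
  (2,4): δ = 86.74°  ·
  (2,5): δ = 15.35°  ✓
  (2,6): δ = 8.55°  ✓
  (2,7): δ = 25.17°  ✓
  (3,4): δ = 117.28°  ·
  (3,5): δ = 45.89°  ✓
  (3,6): δ = 21.99°  ✓
  (3,7): δ = 5.37°  ✓
  (4,5): δ = 108.61°  ·
  (4,6): δ = 84.71°  ·
  (4,7): δ = 68.09°  ·
  (5,6): δ = 156.10°  ·
  (5,7): δ = 139.48°  ·
  (6,7): δ = 163.38°  ·
antipodal pairs: 11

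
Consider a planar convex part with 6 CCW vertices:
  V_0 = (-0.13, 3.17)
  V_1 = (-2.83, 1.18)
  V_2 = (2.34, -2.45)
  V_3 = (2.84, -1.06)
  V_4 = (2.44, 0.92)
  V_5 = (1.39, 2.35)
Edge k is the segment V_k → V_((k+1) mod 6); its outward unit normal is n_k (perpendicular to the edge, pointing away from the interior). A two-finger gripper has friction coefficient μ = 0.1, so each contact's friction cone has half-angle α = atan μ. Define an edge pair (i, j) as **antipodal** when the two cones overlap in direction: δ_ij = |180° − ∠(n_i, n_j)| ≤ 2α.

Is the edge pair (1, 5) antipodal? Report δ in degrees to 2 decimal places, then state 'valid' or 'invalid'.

α = atan 0.1 = 5.71°;  2α = 11.42°
edge 1: e_1 = (+5.17, -3.63);  n_1 = (-0.5746, -0.8184)
edge 5: e_5 = (-1.52, +0.82);  n_5 = (+0.4748, +0.8801)
∠(n_1, n_5) = 173.27°
δ = |180° − 173.27°| = 6.73°
6.73° ≤ 2α = 11.42°  →  valid

δ = 6.73°, valid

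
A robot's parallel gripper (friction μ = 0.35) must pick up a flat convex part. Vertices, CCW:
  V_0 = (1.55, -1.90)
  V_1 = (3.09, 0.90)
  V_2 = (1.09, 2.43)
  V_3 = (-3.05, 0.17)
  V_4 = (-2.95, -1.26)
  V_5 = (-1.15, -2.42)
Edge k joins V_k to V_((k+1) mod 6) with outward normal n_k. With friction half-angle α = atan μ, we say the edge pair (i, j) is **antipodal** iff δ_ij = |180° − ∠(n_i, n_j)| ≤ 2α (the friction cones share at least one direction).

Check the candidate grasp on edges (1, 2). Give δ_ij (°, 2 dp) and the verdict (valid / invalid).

δ = 113.95°, invalid

α = atan 0.35 = 19.29°;  2α = 38.58°
edge 1: e_1 = (-2.00, +1.53);  n_1 = (+0.6076, +0.7942)
edge 2: e_2 = (-4.14, -2.26);  n_2 = (-0.4791, +0.8777)
∠(n_1, n_2) = 66.05°
δ = |180° − 66.05°| = 113.95°
113.95° > 2α = 38.58°  →  invalid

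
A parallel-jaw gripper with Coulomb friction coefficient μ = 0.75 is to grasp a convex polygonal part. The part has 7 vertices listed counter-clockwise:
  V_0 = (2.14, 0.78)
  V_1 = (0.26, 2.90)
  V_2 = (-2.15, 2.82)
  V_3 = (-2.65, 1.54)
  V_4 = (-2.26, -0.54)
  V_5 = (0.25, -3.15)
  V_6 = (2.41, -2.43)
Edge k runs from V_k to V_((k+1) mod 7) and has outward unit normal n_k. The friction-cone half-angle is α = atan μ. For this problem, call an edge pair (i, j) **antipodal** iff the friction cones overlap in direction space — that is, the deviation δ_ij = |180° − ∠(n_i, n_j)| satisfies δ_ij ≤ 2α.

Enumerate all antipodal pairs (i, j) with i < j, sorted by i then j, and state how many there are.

α = atan 0.75 = 36.87°;  2α = 73.74°
n_0 = (+0.7482, +0.6635)
n_1 = (-0.0332, +0.9994)
n_2 = (-0.9315, +0.3639)
n_3 = (-0.9829, -0.1843)
n_4 = (-0.7208, -0.6932)
n_5 = (+0.3162, -0.9487)
n_6 = (+0.9965, +0.0838)
  (0,1): δ = 129.67°  ·
  (0,2): δ = 62.90°  ✓
  (0,3): δ = 30.95°  ✓
  (0,4): δ = 2.31°  ✓
  (0,5): δ = 66.87°  ✓
  (0,6): δ = 143.24°  ·
  (1,2): δ = 113.24°  ·
  (1,3): δ = 81.28°  ·
  (1,4): δ = 48.02°  ✓
  (1,5): δ = 16.53°  ✓
  (1,6): δ = 92.91°  ·
  (2,3): δ = 148.04°  ·
  (2,4): δ = 114.78°  ·
  (2,5): δ = 50.23°  ✓
  (2,6): δ = 26.14°  ✓
  (3,4): δ = 146.74°  ·
  (3,5): δ = 82.18°  ·
  (3,6): δ = 5.81°  ✓
  (4,5): δ = 115.45°  ·
  (4,6): δ = 39.07°  ✓
  (5,6): δ = 103.63°  ·
antipodal pairs: 10

count = 10; pairs: (0,2), (0,3), (0,4), (0,5), (1,4), (1,5), (2,5), (2,6), (3,6), (4,6)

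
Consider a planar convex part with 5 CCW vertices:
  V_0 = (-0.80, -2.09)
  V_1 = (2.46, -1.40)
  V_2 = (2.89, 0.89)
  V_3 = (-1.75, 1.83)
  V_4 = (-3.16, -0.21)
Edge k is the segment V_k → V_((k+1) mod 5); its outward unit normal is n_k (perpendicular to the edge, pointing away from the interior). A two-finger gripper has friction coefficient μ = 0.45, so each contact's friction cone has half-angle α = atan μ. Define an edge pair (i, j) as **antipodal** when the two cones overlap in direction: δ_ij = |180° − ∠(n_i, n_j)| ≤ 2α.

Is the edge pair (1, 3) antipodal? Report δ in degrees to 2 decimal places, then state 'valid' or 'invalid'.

δ = 24.02°, valid

α = atan 0.45 = 24.23°;  2α = 48.46°
edge 1: e_1 = (+0.43, +2.29);  n_1 = (+0.9828, -0.1845)
edge 3: e_3 = (-1.41, -2.04);  n_3 = (-0.8226, +0.5686)
∠(n_1, n_3) = 155.98°
δ = |180° − 155.98°| = 24.02°
24.02° ≤ 2α = 48.46°  →  valid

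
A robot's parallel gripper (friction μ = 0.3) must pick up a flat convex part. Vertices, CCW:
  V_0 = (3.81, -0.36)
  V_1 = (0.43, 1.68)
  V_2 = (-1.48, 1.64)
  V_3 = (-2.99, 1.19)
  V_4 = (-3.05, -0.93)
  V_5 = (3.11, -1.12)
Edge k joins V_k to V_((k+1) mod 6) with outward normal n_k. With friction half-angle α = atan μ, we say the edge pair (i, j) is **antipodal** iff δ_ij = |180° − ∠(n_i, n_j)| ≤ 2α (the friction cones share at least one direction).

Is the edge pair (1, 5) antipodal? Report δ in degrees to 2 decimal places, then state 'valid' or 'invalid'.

δ = 46.15°, invalid

α = atan 0.3 = 16.70°;  2α = 33.40°
edge 1: e_1 = (-1.91, -0.04);  n_1 = (-0.0209, +0.9998)
edge 5: e_5 = (+0.70, +0.76);  n_5 = (+0.7355, -0.6775)
∠(n_1, n_5) = 133.85°
δ = |180° − 133.85°| = 46.15°
46.15° > 2α = 33.40°  →  invalid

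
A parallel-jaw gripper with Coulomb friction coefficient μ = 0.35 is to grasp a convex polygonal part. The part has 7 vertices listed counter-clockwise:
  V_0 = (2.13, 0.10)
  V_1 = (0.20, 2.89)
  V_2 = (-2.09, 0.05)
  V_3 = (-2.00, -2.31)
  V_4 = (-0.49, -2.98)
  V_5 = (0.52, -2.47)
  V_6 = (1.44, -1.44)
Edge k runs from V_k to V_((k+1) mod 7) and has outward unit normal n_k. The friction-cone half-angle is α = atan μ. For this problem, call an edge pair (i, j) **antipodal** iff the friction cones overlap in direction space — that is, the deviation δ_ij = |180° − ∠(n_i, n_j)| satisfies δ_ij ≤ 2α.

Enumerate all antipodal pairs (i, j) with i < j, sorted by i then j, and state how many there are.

count = 6; pairs: (0,2), (0,3), (1,4), (1,5), (1,6), (2,6)

α = atan 0.35 = 19.29°;  2α = 38.58°
n_0 = (+0.8224, +0.5689)
n_1 = (-0.7785, +0.6277)
n_2 = (-0.9993, -0.0381)
n_3 = (-0.4056, -0.9141)
n_4 = (+0.4507, -0.8927)
n_5 = (+0.7458, -0.6662)
n_6 = (+0.9126, -0.4089)
  (0,1): δ = 73.55°  ·
  (0,2): δ = 32.49°  ✓
  (0,3): δ = 31.40°  ✓
  (0,4): δ = 82.12°  ·
  (0,5): δ = 103.55°  ·
  (0,6): δ = 121.19°  ·
  (1,2): δ = 138.94°  ·
  (1,3): δ = 75.05°  ·
  (1,4): δ = 24.33°  ✓
  (1,5): δ = 2.89°  ✓
  (1,6): δ = 14.75°  ✓
  (2,3): δ = 116.11°  ·
  (2,4): δ = 65.39°  ·
  (2,5): δ = 43.96°  ·
  (2,6): δ = 26.32°  ✓
  (3,4): δ = 129.28°  ·
  (3,5): δ = 107.84°  ·
  (3,6): δ = 90.21°  ·
  (4,5): δ = 158.56°  ·
  (4,6): δ = 140.93°  ·
  (5,6): δ = 162.36°  ·
antipodal pairs: 6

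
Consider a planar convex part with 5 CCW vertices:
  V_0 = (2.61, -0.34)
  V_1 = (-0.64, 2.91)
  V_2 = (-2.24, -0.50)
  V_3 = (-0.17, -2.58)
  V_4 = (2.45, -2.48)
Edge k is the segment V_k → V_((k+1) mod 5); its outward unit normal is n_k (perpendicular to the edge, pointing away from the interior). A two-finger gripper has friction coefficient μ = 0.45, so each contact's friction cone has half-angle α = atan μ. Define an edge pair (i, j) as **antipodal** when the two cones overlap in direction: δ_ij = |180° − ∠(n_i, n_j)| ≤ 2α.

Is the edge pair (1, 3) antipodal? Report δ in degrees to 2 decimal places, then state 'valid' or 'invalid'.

α = atan 0.45 = 24.23°;  2α = 48.46°
edge 1: e_1 = (-1.60, -3.41);  n_1 = (-0.9053, +0.4248)
edge 3: e_3 = (+2.62, +0.10);  n_3 = (+0.0381, -0.9993)
∠(n_1, n_3) = 117.32°
δ = |180° − 117.32°| = 62.68°
62.68° > 2α = 48.46°  →  invalid

δ = 62.68°, invalid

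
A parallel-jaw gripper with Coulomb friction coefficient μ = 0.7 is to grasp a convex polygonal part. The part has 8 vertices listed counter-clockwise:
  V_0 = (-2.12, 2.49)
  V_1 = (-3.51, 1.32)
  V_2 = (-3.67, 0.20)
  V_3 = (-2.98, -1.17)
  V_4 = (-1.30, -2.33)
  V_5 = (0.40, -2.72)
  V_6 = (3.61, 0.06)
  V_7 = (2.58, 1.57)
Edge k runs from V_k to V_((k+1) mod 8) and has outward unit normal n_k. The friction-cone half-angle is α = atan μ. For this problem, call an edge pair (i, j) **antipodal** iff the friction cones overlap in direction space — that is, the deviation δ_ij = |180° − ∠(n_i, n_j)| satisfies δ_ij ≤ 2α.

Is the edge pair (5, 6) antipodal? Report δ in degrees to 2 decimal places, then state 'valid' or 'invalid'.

α = atan 0.7 = 34.99°;  2α = 69.98°
edge 5: e_5 = (+3.21, +2.78);  n_5 = (+0.6547, -0.7559)
edge 6: e_6 = (-1.03, +1.51);  n_6 = (+0.8261, +0.5635)
∠(n_5, n_6) = 83.40°
δ = |180° − 83.40°| = 96.60°
96.60° > 2α = 69.98°  →  invalid

δ = 96.60°, invalid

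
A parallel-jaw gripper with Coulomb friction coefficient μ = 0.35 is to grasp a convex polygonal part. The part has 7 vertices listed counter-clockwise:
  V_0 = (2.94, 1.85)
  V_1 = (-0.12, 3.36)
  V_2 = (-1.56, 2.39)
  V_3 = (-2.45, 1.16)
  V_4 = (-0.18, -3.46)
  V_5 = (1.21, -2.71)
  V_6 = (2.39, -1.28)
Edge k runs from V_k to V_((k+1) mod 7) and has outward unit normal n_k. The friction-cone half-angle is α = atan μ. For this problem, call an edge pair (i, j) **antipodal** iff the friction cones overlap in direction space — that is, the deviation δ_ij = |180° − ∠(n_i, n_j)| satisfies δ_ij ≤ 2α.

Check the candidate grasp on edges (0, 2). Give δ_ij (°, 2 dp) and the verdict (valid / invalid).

α = atan 0.35 = 19.29°;  2α = 38.58°
edge 0: e_0 = (-3.06, +1.51);  n_0 = (+0.4425, +0.8968)
edge 2: e_2 = (-0.89, -1.23);  n_2 = (-0.8102, +0.5862)
∠(n_0, n_2) = 80.38°
δ = |180° − 80.38°| = 99.62°
99.62° > 2α = 38.58°  →  invalid

δ = 99.62°, invalid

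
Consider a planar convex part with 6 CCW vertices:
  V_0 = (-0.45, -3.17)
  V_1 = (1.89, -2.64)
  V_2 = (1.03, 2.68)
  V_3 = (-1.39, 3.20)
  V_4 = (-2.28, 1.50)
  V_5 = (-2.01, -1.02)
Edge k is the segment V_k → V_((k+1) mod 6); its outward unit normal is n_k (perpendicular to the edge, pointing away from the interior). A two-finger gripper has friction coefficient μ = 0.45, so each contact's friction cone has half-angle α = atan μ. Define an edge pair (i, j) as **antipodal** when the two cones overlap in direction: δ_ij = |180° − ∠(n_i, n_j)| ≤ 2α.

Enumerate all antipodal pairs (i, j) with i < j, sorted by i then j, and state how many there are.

α = atan 0.45 = 24.23°;  2α = 48.46°
n_0 = (+0.2209, -0.9753)
n_1 = (+0.9872, +0.1596)
n_2 = (+0.2101, +0.9777)
n_3 = (-0.8859, +0.4638)
n_4 = (-0.9943, -0.1065)
n_5 = (-0.8094, -0.5873)
  (0,1): δ = 93.58°  ·
  (0,2): δ = 24.89°  ✓
  (0,3): δ = 49.60°  ·
  (0,4): δ = 83.35°  ·
  (0,5): δ = 113.20°  ·
  (1,2): δ = 111.31°  ·
  (1,3): δ = 36.82°  ✓
  (1,4): δ = 3.07°  ✓
  (1,5): δ = 26.78°  ✓
  (2,3): δ = 105.51°  ·
  (2,4): δ = 71.76°  ·
  (2,5): δ = 41.91°  ✓
  (3,4): δ = 146.25°  ·
  (3,5): δ = 116.40°  ·
  (4,5): δ = 150.15°  ·
antipodal pairs: 5

count = 5; pairs: (0,2), (1,3), (1,4), (1,5), (2,5)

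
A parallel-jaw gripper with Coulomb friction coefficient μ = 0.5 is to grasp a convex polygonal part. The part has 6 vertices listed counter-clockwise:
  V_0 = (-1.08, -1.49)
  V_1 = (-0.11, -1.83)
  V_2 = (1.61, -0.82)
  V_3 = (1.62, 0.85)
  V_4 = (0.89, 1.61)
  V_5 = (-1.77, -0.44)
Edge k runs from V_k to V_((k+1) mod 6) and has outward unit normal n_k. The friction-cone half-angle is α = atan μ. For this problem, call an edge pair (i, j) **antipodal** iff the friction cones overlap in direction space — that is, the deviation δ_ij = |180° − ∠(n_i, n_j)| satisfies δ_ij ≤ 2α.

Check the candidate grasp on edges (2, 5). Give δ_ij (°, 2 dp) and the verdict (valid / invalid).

α = atan 0.5 = 26.57°;  2α = 53.13°
edge 2: e_2 = (+0.01, +1.67);  n_2 = (+1.0000, -0.0060)
edge 5: e_5 = (+0.69, -1.05);  n_5 = (-0.8357, -0.5492)
∠(n_2, n_5) = 146.35°
δ = |180° − 146.35°| = 33.65°
33.65° ≤ 2α = 53.13°  →  valid

δ = 33.65°, valid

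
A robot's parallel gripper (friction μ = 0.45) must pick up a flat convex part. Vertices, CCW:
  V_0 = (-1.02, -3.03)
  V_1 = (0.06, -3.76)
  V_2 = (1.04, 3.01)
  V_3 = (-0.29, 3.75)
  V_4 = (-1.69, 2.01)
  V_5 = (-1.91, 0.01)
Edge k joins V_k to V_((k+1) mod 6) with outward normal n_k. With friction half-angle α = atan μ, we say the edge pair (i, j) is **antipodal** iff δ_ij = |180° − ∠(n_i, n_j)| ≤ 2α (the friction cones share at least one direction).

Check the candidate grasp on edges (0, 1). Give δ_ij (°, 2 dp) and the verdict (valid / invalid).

α = atan 0.45 = 24.23°;  2α = 48.46°
edge 0: e_0 = (+1.08, -0.73);  n_0 = (-0.5600, -0.8285)
edge 1: e_1 = (+0.98, +6.77);  n_1 = (+0.9897, -0.1433)
∠(n_0, n_1) = 115.82°
δ = |180° − 115.82°| = 64.18°
64.18° > 2α = 48.46°  →  invalid

δ = 64.18°, invalid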